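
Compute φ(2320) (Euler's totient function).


2320 = 2^4 × 5 × 29
Prime factors: 2, 5, 29
φ(2320) = 2320 × (1-1/2) × (1-1/5) × (1-1/29)
= 2320 × 1/2 × 4/5 × 28/29 = 896

φ(2320) = 896


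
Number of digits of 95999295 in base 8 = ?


95999295 in base 8 = 556152477
Number of digits = 9

9 digits (base 8)


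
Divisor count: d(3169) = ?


3169 = 3169^1
d(3169) = (1+1) = 2

2 divisors


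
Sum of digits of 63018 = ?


6 + 3 + 0 + 1 + 8 = 18


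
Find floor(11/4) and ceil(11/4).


11/4 = 2.7500
floor = 2
ceil = 3

floor = 2, ceil = 3


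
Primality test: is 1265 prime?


1265 / 5 = 253 (exact division)
1265 is NOT prime.

No, 1265 is not prime


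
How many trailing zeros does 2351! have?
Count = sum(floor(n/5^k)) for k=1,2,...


floor(2351/5) = 470
floor(2351/25) = 94
floor(2351/125) = 18
floor(2351/625) = 3
Total = 585

585 trailing zeros


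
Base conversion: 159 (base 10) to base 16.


159 (base 10) = 159 (decimal)
159 (decimal) = 9F (base 16)


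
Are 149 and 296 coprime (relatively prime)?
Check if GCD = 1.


Euclidean algorithm:
296 = 1 * 149 + 147
149 = 1 * 147 + 2
147 = 73 * 2 + 1
2 = 2 * 1 + 0
GCD(149, 296) = 1

Yes, coprime (GCD = 1)


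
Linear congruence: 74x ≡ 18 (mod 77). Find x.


GCD(74, 77) = 1, unique solution
a^(-1) mod 77 = 51
x = 51 * 18 mod 77 = 71

x ≡ 71 (mod 77)


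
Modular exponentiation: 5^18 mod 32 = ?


5^1 mod 32 = 5
5^2 mod 32 = 25
5^3 mod 32 = 29
5^4 mod 32 = 17
5^5 mod 32 = 21
5^6 mod 32 = 9
5^7 mod 32 = 13
5^8 mod 32 = 1
5^9 mod 32 = 5
5^10 mod 32 = 25
5^11 mod 32 = 29
5^12 mod 32 = 17
5^13 mod 32 = 21
5^14 mod 32 = 9
5^15 mod 32 = 13
5^16 mod 32 = 1
5^17 mod 32 = 5
5^18 mod 32 = 25


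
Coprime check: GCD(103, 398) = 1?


Euclidean algorithm:
398 = 3 * 103 + 89
103 = 1 * 89 + 14
89 = 6 * 14 + 5
14 = 2 * 5 + 4
5 = 1 * 4 + 1
4 = 4 * 1 + 0
GCD(103, 398) = 1

Yes, coprime (GCD = 1)


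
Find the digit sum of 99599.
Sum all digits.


9 + 9 + 5 + 9 + 9 = 41


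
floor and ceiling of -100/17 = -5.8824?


-100/17 = -5.8824
floor = -6
ceil = -5

floor = -6, ceil = -5


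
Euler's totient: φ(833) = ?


833 = 7^2 × 17
Prime factors: 7, 17
φ(833) = 833 × (1-1/7) × (1-1/17)
= 833 × 6/7 × 16/17 = 672

φ(833) = 672


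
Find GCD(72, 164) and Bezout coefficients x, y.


Tabular extended Euclidean (each row: r = 72*s + 164*t):
r=72, s=1, t=0
r=164, s=0, t=1
q=0: r=72, s=1, t=0   [72*(1) + 164*(0) = 72]
q=2: r=20, s=-2, t=1   [72*(-2) + 164*(1) = 20]
q=3: r=12, s=7, t=-3   [72*(7) + 164*(-3) = 12]
q=1: r=8, s=-9, t=4   [72*(-9) + 164*(4) = 8]
q=1: r=4, s=16, t=-7   [72*(16) + 164*(-7) = 4]
q=2: r=0, s=-41, t=18   [72*(-41) + 164*(18) = 0]
GCD = 4; from the row with r=4: x=16, y=-7
Check: 72*(16) + 164*(-7) = 1152 - 1148 = 4

GCD = 4, x = 16, y = -7


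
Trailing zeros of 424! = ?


floor(424/5) = 84
floor(424/25) = 16
floor(424/125) = 3
Total = 103

103 trailing zeros


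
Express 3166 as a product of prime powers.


3166 / 2 = 1583
1583 / 1583 = 1
3166 = 2 × 1583


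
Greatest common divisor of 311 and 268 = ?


311 = 1 * 268 + 43
268 = 6 * 43 + 10
43 = 4 * 10 + 3
10 = 3 * 3 + 1
3 = 3 * 1 + 0
GCD = 1


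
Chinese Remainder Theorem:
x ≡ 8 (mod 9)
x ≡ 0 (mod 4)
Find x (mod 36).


M = 9*4 = 36
M1 = M/9 = 4, M2 = M/4 = 9
M1^(-1) mod 9 = 7, M2^(-1) mod 4 = 1
x = 8*4*7 + 0*9*1 = 224
224 mod 36 = 8
Check: 8 mod 9 = 8 ✓, 8 mod 4 = 0 ✓

x ≡ 8 (mod 36)


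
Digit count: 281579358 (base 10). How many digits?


281579358 has 9 digits in base 10
floor(log10(281579358)) + 1 = floor(8.4496) + 1 = 9

9 digits (base 10)


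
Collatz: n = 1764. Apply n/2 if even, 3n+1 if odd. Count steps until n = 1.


1764 → 882 → 441 → 1324 → 662 → 331 → 994 → 497 → 1492 → 746 → 373 → 1120 → 560 → 280 → 140 → 70 → 35 → 106 → 53 → 160 → 80 → 40 → 20 → 10 → 5 → 16 → 8 → 4 → 2 → 1
Total steps = 29

29 steps


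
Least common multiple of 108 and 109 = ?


GCD(108, 109) = 1
LCM = 108*109/1 = 11772/1 = 11772

LCM = 11772


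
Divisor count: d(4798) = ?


4798 = 2^1 × 2399^1
d(4798) = (1+1) × (1+1) = 4

4 divisors


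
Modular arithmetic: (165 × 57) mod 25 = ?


165 × 57 = 9405
9405 mod 25 = 5


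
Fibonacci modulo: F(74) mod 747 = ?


F(k) mod 747 for k=1..74:
1, 1, 2, 3, 5, 8, 13, 21, 34, 55, 89, 144, 233, 377, 610, 240, 103, 343, 446, 42, 488, 530, 271, 54, 325, 379, 704, 336, 293, 629, 175, 57, 232, 289, 521, 63, 584, 647, 484, 384, 121, 505, 626, 384, 263, 647, 163, 63, 226, 289, 515, 57, 572, 629, 454, 336, 43, 379, 422, 54, 476, 530, 259, 42, 301, 343, 644, 240, 137, 377, 514, 144, 658, 55
F(74) mod 747 = 55


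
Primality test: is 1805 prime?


1805 / 5 = 361 (exact division)
1805 is NOT prime.

No, 1805 is not prime


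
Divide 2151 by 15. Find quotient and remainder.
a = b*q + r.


2151 = 15 * 143 + 6
Check: 2145 + 6 = 2151

q = 143, r = 6


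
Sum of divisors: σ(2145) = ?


Divisors of 2145: 1, 3, 5, 11, 13, 15, 33, 39, 55, 65, 143, 165, 195, 429, 715, 2145
Sum = 1 + 3 + 5 + 11 + 13 + 15 + 33 + 39 + 55 + 65 + 143 + 165 + 195 + 429 + 715 + 2145 = 4032

σ(2145) = 4032


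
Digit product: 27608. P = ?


2 × 7 × 6 × 0 × 8 = 0


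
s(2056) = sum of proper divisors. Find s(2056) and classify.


Proper divisors: 1, 2, 4, 8, 257, 514, 1028
Sum = 1 + 2 + 4 + 8 + 257 + 514 + 1028 = 1814
1814 < 2056 → deficient

s(2056) = 1814 (deficient)


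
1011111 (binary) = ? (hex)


1011111 (base 2) = 95 (decimal)
95 (decimal) = 5F (base 16)


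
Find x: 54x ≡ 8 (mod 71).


GCD(54, 71) = 1, unique solution
a^(-1) mod 71 = 25
x = 25 * 8 mod 71 = 58

x ≡ 58 (mod 71)


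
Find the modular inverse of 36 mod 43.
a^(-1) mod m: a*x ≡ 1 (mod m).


Use the extended Euclidean algorithm on (43, 36); each row r = 43*s + 36*t:
r=43, s=1, t=0
r=36, s=0, t=1
q=1: r=7, s=1, t=-1   [43*(1) + 36*(-1) = 7]
q=5: r=1, s=-5, t=6   [43*(-5) + 36*(6) = 1]
q=7: r=0, s=36, t=-43   [43*(36) + 36*(-43) = 0]
GCD = 1 with t = 6, so 36*(6) ≡ 1 (mod 43)
Inverse = 6 mod 43 = 6
Check: 36 * 6 = 216 ≡ 1 (mod 43)

36^(-1) ≡ 6 (mod 43)


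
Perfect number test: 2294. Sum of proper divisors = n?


Proper divisors of 2294: 1, 2, 31, 37, 62, 74, 1147
Sum = 1 + 2 + 31 + 37 + 62 + 74 + 1147 = 1354

No, 2294 is not perfect (1354 ≠ 2294)


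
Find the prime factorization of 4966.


4966 / 2 = 2483
2483 / 13 = 191
191 / 191 = 1
4966 = 2 × 13 × 191


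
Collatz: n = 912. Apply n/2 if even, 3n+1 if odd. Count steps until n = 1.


912 → 456 → 228 → 114 → 57 → 172 → 86 → 43 → 130 → 65 → 196 → 98 → 49 → 148 → 74 → 37 → 112 → 56 → 28 → 14 → 7 → 22 → 11 → 34 → 17 → 52 → 26 → 13 → 40 → 20 → 10 → 5 → 16 → 8 → 4 → 2 → 1
Total steps = 36

36 steps


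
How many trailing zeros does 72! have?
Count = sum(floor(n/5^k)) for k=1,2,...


floor(72/5) = 14
floor(72/25) = 2
Total = 16

16 trailing zeros


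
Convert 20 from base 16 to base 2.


20 (base 16) = 32 (decimal)
32 (decimal) = 100000 (base 2)


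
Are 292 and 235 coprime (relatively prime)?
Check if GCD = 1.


Euclidean algorithm:
292 = 1 * 235 + 57
235 = 4 * 57 + 7
57 = 8 * 7 + 1
7 = 7 * 1 + 0
GCD(292, 235) = 1

Yes, coprime (GCD = 1)


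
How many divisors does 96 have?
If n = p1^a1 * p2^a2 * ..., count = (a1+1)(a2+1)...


96 = 2^5 × 3^1
d(96) = (5+1) × (1+1) = 12

12 divisors


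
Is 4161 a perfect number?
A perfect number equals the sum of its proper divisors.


Proper divisors of 4161: 1, 3, 19, 57, 73, 219, 1387
Sum = 1 + 3 + 19 + 57 + 73 + 219 + 1387 = 1759

No, 4161 is not perfect (1759 ≠ 4161)


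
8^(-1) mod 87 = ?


Use the extended Euclidean algorithm on (87, 8); each row r = 87*s + 8*t:
r=87, s=1, t=0
r=8, s=0, t=1
q=10: r=7, s=1, t=-10   [87*(1) + 8*(-10) = 7]
q=1: r=1, s=-1, t=11   [87*(-1) + 8*(11) = 1]
q=7: r=0, s=8, t=-87   [87*(8) + 8*(-87) = 0]
GCD = 1 with t = 11, so 8*(11) ≡ 1 (mod 87)
Inverse = 11 mod 87 = 11
Check: 8 * 11 = 88 ≡ 1 (mod 87)

8^(-1) ≡ 11 (mod 87)


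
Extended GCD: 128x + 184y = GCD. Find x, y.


Tabular extended Euclidean (each row: r = 128*s + 184*t):
r=128, s=1, t=0
r=184, s=0, t=1
q=0: r=128, s=1, t=0   [128*(1) + 184*(0) = 128]
q=1: r=56, s=-1, t=1   [128*(-1) + 184*(1) = 56]
q=2: r=16, s=3, t=-2   [128*(3) + 184*(-2) = 16]
q=3: r=8, s=-10, t=7   [128*(-10) + 184*(7) = 8]
q=2: r=0, s=23, t=-16   [128*(23) + 184*(-16) = 0]
GCD = 8; from the row with r=8: x=-10, y=7
Check: 128*(-10) + 184*(7) = -1280 + 1288 = 8

GCD = 8, x = -10, y = 7


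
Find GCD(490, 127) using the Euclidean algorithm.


490 = 3 * 127 + 109
127 = 1 * 109 + 18
109 = 6 * 18 + 1
18 = 18 * 1 + 0
GCD = 1


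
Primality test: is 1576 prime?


1576 / 2 = 788 (exact division)
1576 is NOT prime.

No, 1576 is not prime


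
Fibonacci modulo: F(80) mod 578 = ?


F(k) mod 578 for k=1..80:
1, 1, 2, 3, 5, 8, 13, 21, 34, 55, 89, 144, 233, 377, 32, 409, 441, 272, 135, 407, 542, 371, 335, 128, 463, 13, 476, 489, 387, 298, 107, 405, 512, 339, 273, 34, 307, 341, 70, 411, 481, 314, 217, 531, 170, 123, 293, 416, 131, 547, 100, 69, 169, 238, 407, 67, 474, 541, 437, 400, 259, 81, 340, 421, 183, 26, 209, 235, 444, 101, 545, 68, 35, 103, 138, 241, 379, 42, 421, 463
F(80) mod 578 = 463


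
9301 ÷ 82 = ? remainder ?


9301 = 82 * 113 + 35
Check: 9266 + 35 = 9301

q = 113, r = 35


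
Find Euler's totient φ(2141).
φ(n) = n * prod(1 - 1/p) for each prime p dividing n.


2141 = 2141
Prime factors: 2141
φ(2141) = 2141 × (1-1/2141)
= 2141 × 2140/2141 = 2140

φ(2141) = 2140


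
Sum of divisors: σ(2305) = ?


Divisors of 2305: 1, 5, 461, 2305
Sum = 1 + 5 + 461 + 2305 = 2772

σ(2305) = 2772


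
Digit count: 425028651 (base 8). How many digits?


425028651 in base 8 = 3125266053
Number of digits = 10

10 digits (base 8)


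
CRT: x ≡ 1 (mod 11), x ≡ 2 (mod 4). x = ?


M = 11*4 = 44
M1 = M/11 = 4, M2 = M/4 = 11
M1^(-1) mod 11 = 3, M2^(-1) mod 4 = 3
x = 1*4*3 + 2*11*3 = 78
78 mod 44 = 34
Check: 34 mod 11 = 1 ✓, 34 mod 4 = 2 ✓

x ≡ 34 (mod 44)


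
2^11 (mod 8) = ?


2^1 mod 8 = 2
2^2 mod 8 = 4
2^3 mod 8 = 0
2^4 mod 8 = 0
2^5 mod 8 = 0
2^6 mod 8 = 0
2^7 mod 8 = 0
2^8 mod 8 = 0
2^9 mod 8 = 0
2^10 mod 8 = 0
2^11 mod 8 = 0


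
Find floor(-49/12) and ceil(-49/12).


-49/12 = -4.0833
floor = -5
ceil = -4

floor = -5, ceil = -4


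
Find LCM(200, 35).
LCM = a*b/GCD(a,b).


GCD(200, 35) = 5
LCM = 200*35/5 = 7000/5 = 1400

LCM = 1400


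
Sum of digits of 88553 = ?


8 + 8 + 5 + 5 + 3 = 29


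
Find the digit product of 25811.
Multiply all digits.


2 × 5 × 8 × 1 × 1 = 80


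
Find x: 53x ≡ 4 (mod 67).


GCD(53, 67) = 1, unique solution
a^(-1) mod 67 = 43
x = 43 * 4 mod 67 = 38

x ≡ 38 (mod 67)


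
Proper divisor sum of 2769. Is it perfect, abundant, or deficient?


Proper divisors: 1, 3, 13, 39, 71, 213, 923
Sum = 1 + 3 + 13 + 39 + 71 + 213 + 923 = 1263
1263 < 2769 → deficient

s(2769) = 1263 (deficient)


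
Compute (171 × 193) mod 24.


171 × 193 = 33003
33003 mod 24 = 3


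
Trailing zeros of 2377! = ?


floor(2377/5) = 475
floor(2377/25) = 95
floor(2377/125) = 19
floor(2377/625) = 3
Total = 592

592 trailing zeros


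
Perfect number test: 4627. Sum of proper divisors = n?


Proper divisors of 4627: 1, 7, 661
Sum = 1 + 7 + 661 = 669

No, 4627 is not perfect (669 ≠ 4627)


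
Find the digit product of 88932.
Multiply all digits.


8 × 8 × 9 × 3 × 2 = 3456


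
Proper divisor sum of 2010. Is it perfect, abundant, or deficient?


Proper divisors: 1, 2, 3, 5, 6, 10, 15, 30, 67, 134, 201, 335, 402, 670, 1005
Sum = 1 + 2 + 3 + 5 + 6 + 10 + 15 + 30 + 67 + 134 + 201 + 335 + 402 + 670 + 1005 = 2886
2886 > 2010 → abundant

s(2010) = 2886 (abundant)


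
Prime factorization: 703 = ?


703 / 19 = 37
37 / 37 = 1
703 = 19 × 37


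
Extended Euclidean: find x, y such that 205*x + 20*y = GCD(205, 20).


Tabular extended Euclidean (each row: r = 205*s + 20*t):
r=205, s=1, t=0
r=20, s=0, t=1
q=10: r=5, s=1, t=-10   [205*(1) + 20*(-10) = 5]
q=4: r=0, s=-4, t=41   [205*(-4) + 20*(41) = 0]
GCD = 5; from the row with r=5: x=1, y=-10
Check: 205*(1) + 20*(-10) = 205 - 200 = 5

GCD = 5, x = 1, y = -10


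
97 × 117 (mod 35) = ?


97 × 117 = 11349
11349 mod 35 = 9


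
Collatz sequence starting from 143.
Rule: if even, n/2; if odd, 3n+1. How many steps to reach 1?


143 → 430 → 215 → 646 → 323 → 970 → 485 → 1456 → 728 → 364 → 182 → 91 → 274 → 137 → 412 → 206 → 103 → 310 → 155 → 466 → 233 → 700 → 350 → 175 → 526 → 263 → 790 → 395 → 1186 → 593 → 1780 → 890 → 445 → 1336 → 668 → 334 → 167 → 502 → 251 → 754 → 377 → 1132 → 566 → 283 → 850 → 425 → 1276 → 638 → 319 → 958 → 479 → 1438 → 719 → 2158 → 1079 → 3238 → 1619 → 4858 → 2429 → 7288 → 3644 → 1822 → 911 → 2734 → 1367 → 4102 → 2051 → 6154 → 3077 → 9232 → 4616 → 2308 → 1154 → 577 → 1732 → 866 → 433 → 1300 → 650 → 325 → 976 → 488 → 244 → 122 → 61 → 184 → 92 → 46 → 23 → 70 → 35 → 106 → 53 → 160 → 80 → 40 → 20 → 10 → 5 → 16 → 8 → 4 → 2 → 1
Total steps = 103

103 steps


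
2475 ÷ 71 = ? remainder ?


2475 = 71 * 34 + 61
Check: 2414 + 61 = 2475

q = 34, r = 61


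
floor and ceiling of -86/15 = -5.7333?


-86/15 = -5.7333
floor = -6
ceil = -5

floor = -6, ceil = -5


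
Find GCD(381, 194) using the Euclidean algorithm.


381 = 1 * 194 + 187
194 = 1 * 187 + 7
187 = 26 * 7 + 5
7 = 1 * 5 + 2
5 = 2 * 2 + 1
2 = 2 * 1 + 0
GCD = 1


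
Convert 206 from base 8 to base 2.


206 (base 8) = 134 (decimal)
134 (decimal) = 10000110 (base 2)


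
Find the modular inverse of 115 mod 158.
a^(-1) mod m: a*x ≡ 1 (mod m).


Use the extended Euclidean algorithm on (158, 115); each row r = 158*s + 115*t:
r=158, s=1, t=0
r=115, s=0, t=1
q=1: r=43, s=1, t=-1   [158*(1) + 115*(-1) = 43]
q=2: r=29, s=-2, t=3   [158*(-2) + 115*(3) = 29]
q=1: r=14, s=3, t=-4   [158*(3) + 115*(-4) = 14]
q=2: r=1, s=-8, t=11   [158*(-8) + 115*(11) = 1]
q=14: r=0, s=115, t=-158   [158*(115) + 115*(-158) = 0]
GCD = 1 with t = 11, so 115*(11) ≡ 1 (mod 158)
Inverse = 11 mod 158 = 11
Check: 115 * 11 = 1265 ≡ 1 (mod 158)

115^(-1) ≡ 11 (mod 158)


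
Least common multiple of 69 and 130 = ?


GCD(69, 130) = 1
LCM = 69*130/1 = 8970/1 = 8970

LCM = 8970


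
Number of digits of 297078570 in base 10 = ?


297078570 has 9 digits in base 10
floor(log10(297078570)) + 1 = floor(8.4729) + 1 = 9

9 digits (base 10)


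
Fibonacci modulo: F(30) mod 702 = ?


F(k) mod 702 for k=1..30:
1, 1, 2, 3, 5, 8, 13, 21, 34, 55, 89, 144, 233, 377, 610, 285, 193, 478, 671, 447, 416, 161, 577, 36, 613, 649, 560, 507, 365, 170
F(30) mod 702 = 170


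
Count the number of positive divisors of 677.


677 = 677^1
d(677) = (1+1) = 2

2 divisors


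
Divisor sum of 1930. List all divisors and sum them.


Divisors of 1930: 1, 2, 5, 10, 193, 386, 965, 1930
Sum = 1 + 2 + 5 + 10 + 193 + 386 + 965 + 1930 = 3492

σ(1930) = 3492


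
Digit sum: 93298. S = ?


9 + 3 + 2 + 9 + 8 = 31


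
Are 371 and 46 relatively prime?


Euclidean algorithm:
371 = 8 * 46 + 3
46 = 15 * 3 + 1
3 = 3 * 1 + 0
GCD(371, 46) = 1

Yes, coprime (GCD = 1)


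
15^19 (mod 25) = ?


15^1 mod 25 = 15
15^2 mod 25 = 0
15^3 mod 25 = 0
15^4 mod 25 = 0
15^5 mod 25 = 0
15^6 mod 25 = 0
15^7 mod 25 = 0
15^8 mod 25 = 0
15^9 mod 25 = 0
15^10 mod 25 = 0
15^11 mod 25 = 0
15^12 mod 25 = 0
15^13 mod 25 = 0
15^14 mod 25 = 0
15^15 mod 25 = 0
15^16 mod 25 = 0
15^17 mod 25 = 0
15^18 mod 25 = 0
15^19 mod 25 = 0


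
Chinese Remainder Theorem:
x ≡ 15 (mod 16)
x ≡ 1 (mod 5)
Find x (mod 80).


M = 16*5 = 80
M1 = M/16 = 5, M2 = M/5 = 16
M1^(-1) mod 16 = 13, M2^(-1) mod 5 = 1
x = 15*5*13 + 1*16*1 = 991
991 mod 80 = 31
Check: 31 mod 16 = 15 ✓, 31 mod 5 = 1 ✓

x ≡ 31 (mod 80)


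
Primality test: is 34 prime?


34 / 2 = 17 (exact division)
34 is NOT prime.

No, 34 is not prime


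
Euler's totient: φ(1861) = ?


1861 = 1861
Prime factors: 1861
φ(1861) = 1861 × (1-1/1861)
= 1861 × 1860/1861 = 1860

φ(1861) = 1860


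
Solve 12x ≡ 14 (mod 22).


GCD(12, 22) = 2 divides 14
Divide: 6x ≡ 7 (mod 11)
x ≡ 3 (mod 11)


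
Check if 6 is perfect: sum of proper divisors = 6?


Proper divisors of 6: 1, 2, 3
Sum = 1 + 2 + 3 = 6

Yes, 6 is perfect (6 = 6)


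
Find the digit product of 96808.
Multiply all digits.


9 × 6 × 8 × 0 × 8 = 0


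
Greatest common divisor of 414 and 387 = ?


414 = 1 * 387 + 27
387 = 14 * 27 + 9
27 = 3 * 9 + 0
GCD = 9


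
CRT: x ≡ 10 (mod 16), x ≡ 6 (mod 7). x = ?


M = 16*7 = 112
M1 = M/16 = 7, M2 = M/7 = 16
M1^(-1) mod 16 = 7, M2^(-1) mod 7 = 4
x = 10*7*7 + 6*16*4 = 874
874 mod 112 = 90
Check: 90 mod 16 = 10 ✓, 90 mod 7 = 6 ✓

x ≡ 90 (mod 112)


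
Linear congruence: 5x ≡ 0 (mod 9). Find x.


GCD(5, 9) = 1, unique solution
a^(-1) mod 9 = 2
x = 2 * 0 mod 9 = 0

x ≡ 0 (mod 9)


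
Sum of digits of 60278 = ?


6 + 0 + 2 + 7 + 8 = 23


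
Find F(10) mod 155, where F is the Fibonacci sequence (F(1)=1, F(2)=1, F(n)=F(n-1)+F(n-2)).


F(k) mod 155 for k=1..10:
1, 1, 2, 3, 5, 8, 13, 21, 34, 55
F(10) mod 155 = 55


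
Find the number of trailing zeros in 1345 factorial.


floor(1345/5) = 269
floor(1345/25) = 53
floor(1345/125) = 10
floor(1345/625) = 2
Total = 334

334 trailing zeros


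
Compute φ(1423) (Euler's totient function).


1423 = 1423
Prime factors: 1423
φ(1423) = 1423 × (1-1/1423)
= 1423 × 1422/1423 = 1422

φ(1423) = 1422


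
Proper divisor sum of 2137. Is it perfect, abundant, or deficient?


Proper divisors: 1
Sum = 1 = 1
1 < 2137 → deficient

s(2137) = 1 (deficient)


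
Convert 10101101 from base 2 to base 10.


10101101 (base 2) = 173 (decimal)
173 (decimal) = 173 (base 10)


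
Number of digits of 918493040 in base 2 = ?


918493040 in base 2 = 110110101111110001011101110000
Number of digits = 30

30 digits (base 2)


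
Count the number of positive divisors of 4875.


4875 = 3^1 × 5^3 × 13^1
d(4875) = (1+1) × (3+1) × (1+1) = 16

16 divisors


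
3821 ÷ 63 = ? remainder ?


3821 = 63 * 60 + 41
Check: 3780 + 41 = 3821

q = 60, r = 41


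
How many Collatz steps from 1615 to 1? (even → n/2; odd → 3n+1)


1615 → 4846 → 2423 → 7270 → 3635 → 10906 → 5453 → 16360 → 8180 → 4090 → 2045 → 6136 → 3068 → 1534 → 767 → 2302 → 1151 → 3454 → 1727 → 5182 → 2591 → 7774 → 3887 → 11662 → 5831 → 17494 → 8747 → 26242 → 13121 → 39364 → 19682 → 9841 → 29524 → 14762 → 7381 → 22144 → 11072 → 5536 → 2768 → 1384 → 692 → 346 → 173 → 520 → 260 → 130 → 65 → 196 → 98 → 49 → 148 → 74 → 37 → 112 → 56 → 28 → 14 → 7 → 22 → 11 → 34 → 17 → 52 → 26 → 13 → 40 → 20 → 10 → 5 → 16 → 8 → 4 → 2 → 1
Total steps = 73

73 steps


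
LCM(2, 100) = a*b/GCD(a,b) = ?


GCD(2, 100) = 2
LCM = 2*100/2 = 200/2 = 100

LCM = 100


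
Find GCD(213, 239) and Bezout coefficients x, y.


Tabular extended Euclidean (each row: r = 213*s + 239*t):
r=213, s=1, t=0
r=239, s=0, t=1
q=0: r=213, s=1, t=0   [213*(1) + 239*(0) = 213]
q=1: r=26, s=-1, t=1   [213*(-1) + 239*(1) = 26]
q=8: r=5, s=9, t=-8   [213*(9) + 239*(-8) = 5]
q=5: r=1, s=-46, t=41   [213*(-46) + 239*(41) = 1]
q=5: r=0, s=239, t=-213   [213*(239) + 239*(-213) = 0]
GCD = 1; from the row with r=1: x=-46, y=41
Check: 213*(-46) + 239*(41) = -9798 + 9799 = 1

GCD = 1, x = -46, y = 41


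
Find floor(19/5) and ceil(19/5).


19/5 = 3.8000
floor = 3
ceil = 4

floor = 3, ceil = 4


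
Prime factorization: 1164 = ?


1164 / 2 = 582
582 / 2 = 291
291 / 3 = 97
97 / 97 = 1
1164 = 2^2 × 3 × 97


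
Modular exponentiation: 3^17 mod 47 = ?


3^1 mod 47 = 3
3^2 mod 47 = 9
3^3 mod 47 = 27
3^4 mod 47 = 34
3^5 mod 47 = 8
3^6 mod 47 = 24
3^7 mod 47 = 25
3^8 mod 47 = 28
3^9 mod 47 = 37
3^10 mod 47 = 17
3^11 mod 47 = 4
3^12 mod 47 = 12
3^13 mod 47 = 36
3^14 mod 47 = 14
3^15 mod 47 = 42
3^16 mod 47 = 32
3^17 mod 47 = 2


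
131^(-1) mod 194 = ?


Use the extended Euclidean algorithm on (194, 131); each row r = 194*s + 131*t:
r=194, s=1, t=0
r=131, s=0, t=1
q=1: r=63, s=1, t=-1   [194*(1) + 131*(-1) = 63]
q=2: r=5, s=-2, t=3   [194*(-2) + 131*(3) = 5]
q=12: r=3, s=25, t=-37   [194*(25) + 131*(-37) = 3]
q=1: r=2, s=-27, t=40   [194*(-27) + 131*(40) = 2]
q=1: r=1, s=52, t=-77   [194*(52) + 131*(-77) = 1]
q=2: r=0, s=-131, t=194   [194*(-131) + 131*(194) = 0]
GCD = 1 with t = -77, so 131*(-77) ≡ 1 (mod 194)
Inverse = -77 mod 194 = 117
Check: 131 * 117 = 15327 ≡ 1 (mod 194)

131^(-1) ≡ 117 (mod 194)


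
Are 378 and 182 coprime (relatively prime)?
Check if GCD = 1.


Euclidean algorithm:
378 = 2 * 182 + 14
182 = 13 * 14 + 0
GCD(378, 182) = 14

No, not coprime (GCD = 14)


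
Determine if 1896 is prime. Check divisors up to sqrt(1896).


1896 / 2 = 948 (exact division)
1896 is NOT prime.

No, 1896 is not prime


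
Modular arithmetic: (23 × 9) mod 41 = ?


23 × 9 = 207
207 mod 41 = 2


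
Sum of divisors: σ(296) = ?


Divisors of 296: 1, 2, 4, 8, 37, 74, 148, 296
Sum = 1 + 2 + 4 + 8 + 37 + 74 + 148 + 296 = 570

σ(296) = 570


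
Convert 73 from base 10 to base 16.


73 (base 10) = 73 (decimal)
73 (decimal) = 49 (base 16)


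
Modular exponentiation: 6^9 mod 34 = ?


6^1 mod 34 = 6
6^2 mod 34 = 2
6^3 mod 34 = 12
6^4 mod 34 = 4
6^5 mod 34 = 24
6^6 mod 34 = 8
6^7 mod 34 = 14
6^8 mod 34 = 16
6^9 mod 34 = 28


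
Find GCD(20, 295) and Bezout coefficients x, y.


Tabular extended Euclidean (each row: r = 20*s + 295*t):
r=20, s=1, t=0
r=295, s=0, t=1
q=0: r=20, s=1, t=0   [20*(1) + 295*(0) = 20]
q=14: r=15, s=-14, t=1   [20*(-14) + 295*(1) = 15]
q=1: r=5, s=15, t=-1   [20*(15) + 295*(-1) = 5]
q=3: r=0, s=-59, t=4   [20*(-59) + 295*(4) = 0]
GCD = 5; from the row with r=5: x=15, y=-1
Check: 20*(15) + 295*(-1) = 300 - 295 = 5

GCD = 5, x = 15, y = -1


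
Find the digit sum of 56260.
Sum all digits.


5 + 6 + 2 + 6 + 0 = 19


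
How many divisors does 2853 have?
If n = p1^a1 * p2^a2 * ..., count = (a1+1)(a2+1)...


2853 = 3^2 × 317^1
d(2853) = (2+1) × (1+1) = 6

6 divisors


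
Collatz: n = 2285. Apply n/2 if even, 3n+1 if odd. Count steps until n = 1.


2285 → 6856 → 3428 → 1714 → 857 → 2572 → 1286 → 643 → 1930 → 965 → 2896 → 1448 → 724 → 362 → 181 → 544 → 272 → 136 → 68 → 34 → 17 → 52 → 26 → 13 → 40 → 20 → 10 → 5 → 16 → 8 → 4 → 2 → 1
Total steps = 32

32 steps


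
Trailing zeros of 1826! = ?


floor(1826/5) = 365
floor(1826/25) = 73
floor(1826/125) = 14
floor(1826/625) = 2
Total = 454

454 trailing zeros


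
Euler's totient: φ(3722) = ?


3722 = 2 × 1861
Prime factors: 2, 1861
φ(3722) = 3722 × (1-1/2) × (1-1/1861)
= 3722 × 1/2 × 1860/1861 = 1860

φ(3722) = 1860


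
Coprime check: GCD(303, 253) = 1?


Euclidean algorithm:
303 = 1 * 253 + 50
253 = 5 * 50 + 3
50 = 16 * 3 + 2
3 = 1 * 2 + 1
2 = 2 * 1 + 0
GCD(303, 253) = 1

Yes, coprime (GCD = 1)


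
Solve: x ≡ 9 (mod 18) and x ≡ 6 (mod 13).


M = 18*13 = 234
M1 = M/18 = 13, M2 = M/13 = 18
M1^(-1) mod 18 = 7, M2^(-1) mod 13 = 8
x = 9*13*7 + 6*18*8 = 1683
1683 mod 234 = 45
Check: 45 mod 18 = 9 ✓, 45 mod 13 = 6 ✓

x ≡ 45 (mod 234)


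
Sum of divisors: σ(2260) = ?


Divisors of 2260: 1, 2, 4, 5, 10, 20, 113, 226, 452, 565, 1130, 2260
Sum = 1 + 2 + 4 + 5 + 10 + 20 + 113 + 226 + 452 + 565 + 1130 + 2260 = 4788

σ(2260) = 4788


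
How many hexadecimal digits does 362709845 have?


362709845 in base 16 = 159E8355
Number of digits = 8

8 digits (base 16)


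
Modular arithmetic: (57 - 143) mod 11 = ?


57 - 143 = -86
-86 mod 11 = 2


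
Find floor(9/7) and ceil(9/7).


9/7 = 1.2857
floor = 1
ceil = 2

floor = 1, ceil = 2


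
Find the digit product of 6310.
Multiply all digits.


6 × 3 × 1 × 0 = 0


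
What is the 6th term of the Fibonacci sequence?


Sequence: 1, 1, 2, 3, 5, 8
F(6) = 8


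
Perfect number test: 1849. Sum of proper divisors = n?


Proper divisors of 1849: 1, 43
Sum = 1 + 43 = 44

No, 1849 is not perfect (44 ≠ 1849)


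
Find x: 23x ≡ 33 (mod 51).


GCD(23, 51) = 1, unique solution
a^(-1) mod 51 = 20
x = 20 * 33 mod 51 = 48

x ≡ 48 (mod 51)


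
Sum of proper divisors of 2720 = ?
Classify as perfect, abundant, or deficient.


Proper divisors: 1, 2, 4, 5, 8, 10, 16, 17, 20, 32, 34, 40, 68, 80, 85, 136, 160, 170, 272, 340, 544, 680, 1360
Sum = 1 + 2 + 4 + 5 + 8 + 10 + 16 + 17 + 20 + 32 + 34 + 40 + 68 + 80 + 85 + 136 + 160 + 170 + 272 + 340 + 544 + 680 + 1360 = 4084
4084 > 2720 → abundant

s(2720) = 4084 (abundant)


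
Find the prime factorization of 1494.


1494 / 2 = 747
747 / 3 = 249
249 / 3 = 83
83 / 83 = 1
1494 = 2 × 3^2 × 83


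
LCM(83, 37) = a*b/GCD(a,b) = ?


GCD(83, 37) = 1
LCM = 83*37/1 = 3071/1 = 3071

LCM = 3071


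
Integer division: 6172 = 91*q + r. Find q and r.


6172 = 91 * 67 + 75
Check: 6097 + 75 = 6172

q = 67, r = 75


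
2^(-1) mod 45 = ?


Use the extended Euclidean algorithm on (45, 2); each row r = 45*s + 2*t:
r=45, s=1, t=0
r=2, s=0, t=1
q=22: r=1, s=1, t=-22   [45*(1) + 2*(-22) = 1]
q=2: r=0, s=-2, t=45   [45*(-2) + 2*(45) = 0]
GCD = 1 with t = -22, so 2*(-22) ≡ 1 (mod 45)
Inverse = -22 mod 45 = 23
Check: 2 * 23 = 46 ≡ 1 (mod 45)

2^(-1) ≡ 23 (mod 45)


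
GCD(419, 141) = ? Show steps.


419 = 2 * 141 + 137
141 = 1 * 137 + 4
137 = 34 * 4 + 1
4 = 4 * 1 + 0
GCD = 1


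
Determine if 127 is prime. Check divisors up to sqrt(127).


Check divisors up to sqrt(127) = 11.2694
No divisors found.
127 is prime.

Yes, 127 is prime


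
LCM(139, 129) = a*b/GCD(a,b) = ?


GCD(139, 129) = 1
LCM = 139*129/1 = 17931/1 = 17931

LCM = 17931


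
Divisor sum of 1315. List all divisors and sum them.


Divisors of 1315: 1, 5, 263, 1315
Sum = 1 + 5 + 263 + 1315 = 1584

σ(1315) = 1584


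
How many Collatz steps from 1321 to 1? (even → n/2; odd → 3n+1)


1321 → 3964 → 1982 → 991 → 2974 → 1487 → 4462 → 2231 → 6694 → 3347 → 10042 → 5021 → 15064 → 7532 → 3766 → 1883 → 5650 → 2825 → 8476 → 4238 → 2119 → 6358 → 3179 → 9538 → 4769 → 14308 → 7154 → 3577 → 10732 → 5366 → 2683 → 8050 → 4025 → 12076 → 6038 → 3019 → 9058 → 4529 → 13588 → 6794 → 3397 → 10192 → 5096 → 2548 → 1274 → 637 → 1912 → 956 → 478 → 239 → 718 → 359 → 1078 → 539 → 1618 → 809 → 2428 → 1214 → 607 → 1822 → 911 → 2734 → 1367 → 4102 → 2051 → 6154 → 3077 → 9232 → 4616 → 2308 → 1154 → 577 → 1732 → 866 → 433 → 1300 → 650 → 325 → 976 → 488 → 244 → 122 → 61 → 184 → 92 → 46 → 23 → 70 → 35 → 106 → 53 → 160 → 80 → 40 → 20 → 10 → 5 → 16 → 8 → 4 → 2 → 1
Total steps = 101

101 steps


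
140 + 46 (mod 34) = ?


140 + 46 = 186
186 mod 34 = 16


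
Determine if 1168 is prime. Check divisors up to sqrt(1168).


1168 / 2 = 584 (exact division)
1168 is NOT prime.

No, 1168 is not prime


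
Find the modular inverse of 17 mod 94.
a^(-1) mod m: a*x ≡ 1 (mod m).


Use the extended Euclidean algorithm on (94, 17); each row r = 94*s + 17*t:
r=94, s=1, t=0
r=17, s=0, t=1
q=5: r=9, s=1, t=-5   [94*(1) + 17*(-5) = 9]
q=1: r=8, s=-1, t=6   [94*(-1) + 17*(6) = 8]
q=1: r=1, s=2, t=-11   [94*(2) + 17*(-11) = 1]
q=8: r=0, s=-17, t=94   [94*(-17) + 17*(94) = 0]
GCD = 1 with t = -11, so 17*(-11) ≡ 1 (mod 94)
Inverse = -11 mod 94 = 83
Check: 17 * 83 = 1411 ≡ 1 (mod 94)

17^(-1) ≡ 83 (mod 94)


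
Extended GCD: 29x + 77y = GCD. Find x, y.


Tabular extended Euclidean (each row: r = 29*s + 77*t):
r=29, s=1, t=0
r=77, s=0, t=1
q=0: r=29, s=1, t=0   [29*(1) + 77*(0) = 29]
q=2: r=19, s=-2, t=1   [29*(-2) + 77*(1) = 19]
q=1: r=10, s=3, t=-1   [29*(3) + 77*(-1) = 10]
q=1: r=9, s=-5, t=2   [29*(-5) + 77*(2) = 9]
q=1: r=1, s=8, t=-3   [29*(8) + 77*(-3) = 1]
q=9: r=0, s=-77, t=29   [29*(-77) + 77*(29) = 0]
GCD = 1; from the row with r=1: x=8, y=-3
Check: 29*(8) + 77*(-3) = 232 - 231 = 1

GCD = 1, x = 8, y = -3


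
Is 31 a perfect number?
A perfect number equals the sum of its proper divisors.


Proper divisors of 31: 1
Sum = 1 = 1

No, 31 is not perfect (1 ≠ 31)


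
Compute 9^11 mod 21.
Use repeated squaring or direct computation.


9^1 mod 21 = 9
9^2 mod 21 = 18
9^3 mod 21 = 15
9^4 mod 21 = 9
9^5 mod 21 = 18
9^6 mod 21 = 15
9^7 mod 21 = 9
9^8 mod 21 = 18
9^9 mod 21 = 15
9^10 mod 21 = 9
9^11 mod 21 = 18


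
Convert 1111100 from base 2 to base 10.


1111100 (base 2) = 124 (decimal)
124 (decimal) = 124 (base 10)


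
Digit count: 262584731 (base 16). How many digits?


262584731 in base 16 = FA6B99B
Number of digits = 7

7 digits (base 16)


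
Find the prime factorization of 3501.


3501 / 3 = 1167
1167 / 3 = 389
389 / 389 = 1
3501 = 3^2 × 389


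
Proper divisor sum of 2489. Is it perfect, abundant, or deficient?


Proper divisors: 1, 19, 131
Sum = 1 + 19 + 131 = 151
151 < 2489 → deficient

s(2489) = 151 (deficient)


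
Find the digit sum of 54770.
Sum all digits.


5 + 4 + 7 + 7 + 0 = 23


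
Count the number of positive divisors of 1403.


1403 = 23^1 × 61^1
d(1403) = (1+1) × (1+1) = 4

4 divisors


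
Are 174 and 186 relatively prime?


Euclidean algorithm:
186 = 1 * 174 + 12
174 = 14 * 12 + 6
12 = 2 * 6 + 0
GCD(174, 186) = 6

No, not coprime (GCD = 6)


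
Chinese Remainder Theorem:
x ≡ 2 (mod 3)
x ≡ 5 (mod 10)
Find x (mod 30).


M = 3*10 = 30
M1 = M/3 = 10, M2 = M/10 = 3
M1^(-1) mod 3 = 1, M2^(-1) mod 10 = 7
x = 2*10*1 + 5*3*7 = 125
125 mod 30 = 5
Check: 5 mod 3 = 2 ✓, 5 mod 10 = 5 ✓

x ≡ 5 (mod 30)


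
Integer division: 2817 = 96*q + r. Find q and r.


2817 = 96 * 29 + 33
Check: 2784 + 33 = 2817

q = 29, r = 33


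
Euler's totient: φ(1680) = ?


1680 = 2^4 × 3 × 5 × 7
Prime factors: 2, 3, 5, 7
φ(1680) = 1680 × (1-1/2) × (1-1/3) × (1-1/5) × (1-1/7)
= 1680 × 1/2 × 2/3 × 4/5 × 6/7 = 384

φ(1680) = 384


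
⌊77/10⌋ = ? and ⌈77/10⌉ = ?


77/10 = 7.7000
floor = 7
ceil = 8

floor = 7, ceil = 8


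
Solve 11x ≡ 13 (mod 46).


GCD(11, 46) = 1, unique solution
a^(-1) mod 46 = 21
x = 21 * 13 mod 46 = 43

x ≡ 43 (mod 46)


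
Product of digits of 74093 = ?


7 × 4 × 0 × 9 × 3 = 0


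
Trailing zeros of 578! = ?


floor(578/5) = 115
floor(578/25) = 23
floor(578/125) = 4
Total = 142

142 trailing zeros


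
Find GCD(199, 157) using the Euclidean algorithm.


199 = 1 * 157 + 42
157 = 3 * 42 + 31
42 = 1 * 31 + 11
31 = 2 * 11 + 9
11 = 1 * 9 + 2
9 = 4 * 2 + 1
2 = 2 * 1 + 0
GCD = 1


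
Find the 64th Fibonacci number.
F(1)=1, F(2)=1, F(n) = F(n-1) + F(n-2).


Sequence: 1, 1, 2, 3, 5, 8, 13, 21, 34, 55, 89, 144, 233, 377, 610, 987, 1597, 2584, 4181, 6765, 10946, 17711, 28657, 46368, 75025, 121393, 196418, 317811, 514229, 832040, 1346269, 2178309, 3524578, 5702887, 9227465, 14930352, 24157817, 39088169, 63245986, 102334155, 165580141, 267914296, 433494437, 701408733, 1134903170, 1836311903, 2971215073, 4807526976, 7778742049, 12586269025, 20365011074, 32951280099, 53316291173, 86267571272, 139583862445, 225851433717, 365435296162, 591286729879, 956722026041, 1548008755920, 2504730781961, 4052739537881, 6557470319842, 10610209857723
F(64) = 10610209857723


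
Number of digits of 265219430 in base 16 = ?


265219430 in base 16 = FCEED66
Number of digits = 7

7 digits (base 16)


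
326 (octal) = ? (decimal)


326 (base 8) = 214 (decimal)
214 (decimal) = 214 (base 10)


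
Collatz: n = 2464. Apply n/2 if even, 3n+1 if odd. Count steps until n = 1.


2464 → 1232 → 616 → 308 → 154 → 77 → 232 → 116 → 58 → 29 → 88 → 44 → 22 → 11 → 34 → 17 → 52 → 26 → 13 → 40 → 20 → 10 → 5 → 16 → 8 → 4 → 2 → 1
Total steps = 27

27 steps


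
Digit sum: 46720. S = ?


4 + 6 + 7 + 2 + 0 = 19


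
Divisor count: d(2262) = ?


2262 = 2^1 × 3^1 × 13^1 × 29^1
d(2262) = (1+1) × (1+1) × (1+1) × (1+1) = 16

16 divisors


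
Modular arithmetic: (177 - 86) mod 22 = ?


177 - 86 = 91
91 mod 22 = 3


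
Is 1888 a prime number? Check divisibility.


1888 / 2 = 944 (exact division)
1888 is NOT prime.

No, 1888 is not prime


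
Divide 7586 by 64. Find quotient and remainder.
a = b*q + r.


7586 = 64 * 118 + 34
Check: 7552 + 34 = 7586

q = 118, r = 34


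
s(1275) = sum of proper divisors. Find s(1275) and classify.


Proper divisors: 1, 3, 5, 15, 17, 25, 51, 75, 85, 255, 425
Sum = 1 + 3 + 5 + 15 + 17 + 25 + 51 + 75 + 85 + 255 + 425 = 957
957 < 1275 → deficient

s(1275) = 957 (deficient)


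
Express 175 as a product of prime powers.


175 / 5 = 35
35 / 5 = 7
7 / 7 = 1
175 = 5^2 × 7


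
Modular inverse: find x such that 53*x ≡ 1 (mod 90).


Use the extended Euclidean algorithm on (90, 53); each row r = 90*s + 53*t:
r=90, s=1, t=0
r=53, s=0, t=1
q=1: r=37, s=1, t=-1   [90*(1) + 53*(-1) = 37]
q=1: r=16, s=-1, t=2   [90*(-1) + 53*(2) = 16]
q=2: r=5, s=3, t=-5   [90*(3) + 53*(-5) = 5]
q=3: r=1, s=-10, t=17   [90*(-10) + 53*(17) = 1]
q=5: r=0, s=53, t=-90   [90*(53) + 53*(-90) = 0]
GCD = 1 with t = 17, so 53*(17) ≡ 1 (mod 90)
Inverse = 17 mod 90 = 17
Check: 53 * 17 = 901 ≡ 1 (mod 90)

53^(-1) ≡ 17 (mod 90)


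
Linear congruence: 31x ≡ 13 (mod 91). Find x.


GCD(31, 91) = 1, unique solution
a^(-1) mod 91 = 47
x = 47 * 13 mod 91 = 65

x ≡ 65 (mod 91)


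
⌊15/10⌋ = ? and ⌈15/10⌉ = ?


15/10 = 1.5000
floor = 1
ceil = 2

floor = 1, ceil = 2


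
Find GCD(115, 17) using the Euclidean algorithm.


115 = 6 * 17 + 13
17 = 1 * 13 + 4
13 = 3 * 4 + 1
4 = 4 * 1 + 0
GCD = 1


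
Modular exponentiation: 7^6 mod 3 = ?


7^1 mod 3 = 1
7^2 mod 3 = 1
7^3 mod 3 = 1
7^4 mod 3 = 1
7^5 mod 3 = 1
7^6 mod 3 = 1


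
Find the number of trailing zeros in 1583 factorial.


floor(1583/5) = 316
floor(1583/25) = 63
floor(1583/125) = 12
floor(1583/625) = 2
Total = 393

393 trailing zeros


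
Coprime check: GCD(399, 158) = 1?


Euclidean algorithm:
399 = 2 * 158 + 83
158 = 1 * 83 + 75
83 = 1 * 75 + 8
75 = 9 * 8 + 3
8 = 2 * 3 + 2
3 = 1 * 2 + 1
2 = 2 * 1 + 0
GCD(399, 158) = 1

Yes, coprime (GCD = 1)


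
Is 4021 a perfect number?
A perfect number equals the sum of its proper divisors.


Proper divisors of 4021: 1
Sum = 1 = 1

No, 4021 is not perfect (1 ≠ 4021)


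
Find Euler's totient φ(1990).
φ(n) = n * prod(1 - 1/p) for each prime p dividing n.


1990 = 2 × 5 × 199
Prime factors: 2, 5, 199
φ(1990) = 1990 × (1-1/2) × (1-1/5) × (1-1/199)
= 1990 × 1/2 × 4/5 × 198/199 = 792

φ(1990) = 792


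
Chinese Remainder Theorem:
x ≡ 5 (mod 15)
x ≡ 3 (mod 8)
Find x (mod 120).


M = 15*8 = 120
M1 = M/15 = 8, M2 = M/8 = 15
M1^(-1) mod 15 = 2, M2^(-1) mod 8 = 7
x = 5*8*2 + 3*15*7 = 395
395 mod 120 = 35
Check: 35 mod 15 = 5 ✓, 35 mod 8 = 3 ✓

x ≡ 35 (mod 120)


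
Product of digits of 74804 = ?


7 × 4 × 8 × 0 × 4 = 0


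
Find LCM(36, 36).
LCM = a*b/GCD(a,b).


GCD(36, 36) = 36
LCM = 36*36/36 = 1296/36 = 36

LCM = 36


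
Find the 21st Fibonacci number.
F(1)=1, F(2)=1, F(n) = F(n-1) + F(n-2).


Sequence: 1, 1, 2, 3, 5, 8, 13, 21, 34, 55, 89, 144, 233, 377, 610, 987, 1597, 2584, 4181, 6765, 10946
F(21) = 10946


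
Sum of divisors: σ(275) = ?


Divisors of 275: 1, 5, 11, 25, 55, 275
Sum = 1 + 5 + 11 + 25 + 55 + 275 = 372

σ(275) = 372


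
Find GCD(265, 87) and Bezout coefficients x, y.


Tabular extended Euclidean (each row: r = 265*s + 87*t):
r=265, s=1, t=0
r=87, s=0, t=1
q=3: r=4, s=1, t=-3   [265*(1) + 87*(-3) = 4]
q=21: r=3, s=-21, t=64   [265*(-21) + 87*(64) = 3]
q=1: r=1, s=22, t=-67   [265*(22) + 87*(-67) = 1]
q=3: r=0, s=-87, t=265   [265*(-87) + 87*(265) = 0]
GCD = 1; from the row with r=1: x=22, y=-67
Check: 265*(22) + 87*(-67) = 5830 - 5829 = 1

GCD = 1, x = 22, y = -67


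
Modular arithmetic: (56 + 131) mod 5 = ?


56 + 131 = 187
187 mod 5 = 2


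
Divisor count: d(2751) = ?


2751 = 3^1 × 7^1 × 131^1
d(2751) = (1+1) × (1+1) × (1+1) = 8

8 divisors


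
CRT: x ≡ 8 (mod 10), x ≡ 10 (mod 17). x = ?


M = 10*17 = 170
M1 = M/10 = 17, M2 = M/17 = 10
M1^(-1) mod 10 = 3, M2^(-1) mod 17 = 12
x = 8*17*3 + 10*10*12 = 1608
1608 mod 170 = 78
Check: 78 mod 10 = 8 ✓, 78 mod 17 = 10 ✓

x ≡ 78 (mod 170)


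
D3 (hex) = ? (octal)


D3 (base 16) = 211 (decimal)
211 (decimal) = 323 (base 8)


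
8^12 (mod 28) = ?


8^1 mod 28 = 8
8^2 mod 28 = 8
8^3 mod 28 = 8
8^4 mod 28 = 8
8^5 mod 28 = 8
8^6 mod 28 = 8
8^7 mod 28 = 8
8^8 mod 28 = 8
8^9 mod 28 = 8
8^10 mod 28 = 8
8^11 mod 28 = 8
8^12 mod 28 = 8


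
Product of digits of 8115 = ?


8 × 1 × 1 × 5 = 40


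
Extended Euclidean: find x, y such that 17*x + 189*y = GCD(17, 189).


Tabular extended Euclidean (each row: r = 17*s + 189*t):
r=17, s=1, t=0
r=189, s=0, t=1
q=0: r=17, s=1, t=0   [17*(1) + 189*(0) = 17]
q=11: r=2, s=-11, t=1   [17*(-11) + 189*(1) = 2]
q=8: r=1, s=89, t=-8   [17*(89) + 189*(-8) = 1]
q=2: r=0, s=-189, t=17   [17*(-189) + 189*(17) = 0]
GCD = 1; from the row with r=1: x=89, y=-8
Check: 17*(89) + 189*(-8) = 1513 - 1512 = 1

GCD = 1, x = 89, y = -8


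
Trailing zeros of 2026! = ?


floor(2026/5) = 405
floor(2026/25) = 81
floor(2026/125) = 16
floor(2026/625) = 3
Total = 505

505 trailing zeros


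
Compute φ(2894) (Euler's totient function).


2894 = 2 × 1447
Prime factors: 2, 1447
φ(2894) = 2894 × (1-1/2) × (1-1/1447)
= 2894 × 1/2 × 1446/1447 = 1446

φ(2894) = 1446


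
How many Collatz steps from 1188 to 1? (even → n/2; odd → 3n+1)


1188 → 594 → 297 → 892 → 446 → 223 → 670 → 335 → 1006 → 503 → 1510 → 755 → 2266 → 1133 → 3400 → 1700 → 850 → 425 → 1276 → 638 → 319 → 958 → 479 → 1438 → 719 → 2158 → 1079 → 3238 → 1619 → 4858 → 2429 → 7288 → 3644 → 1822 → 911 → 2734 → 1367 → 4102 → 2051 → 6154 → 3077 → 9232 → 4616 → 2308 → 1154 → 577 → 1732 → 866 → 433 → 1300 → 650 → 325 → 976 → 488 → 244 → 122 → 61 → 184 → 92 → 46 → 23 → 70 → 35 → 106 → 53 → 160 → 80 → 40 → 20 → 10 → 5 → 16 → 8 → 4 → 2 → 1
Total steps = 75

75 steps


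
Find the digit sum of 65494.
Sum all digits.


6 + 5 + 4 + 9 + 4 = 28


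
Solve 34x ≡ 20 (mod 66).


GCD(34, 66) = 2 divides 20
Divide: 17x ≡ 10 (mod 33)
x ≡ 20 (mod 33)


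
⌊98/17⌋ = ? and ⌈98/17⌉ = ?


98/17 = 5.7647
floor = 5
ceil = 6

floor = 5, ceil = 6


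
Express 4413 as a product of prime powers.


4413 / 3 = 1471
1471 / 1471 = 1
4413 = 3 × 1471


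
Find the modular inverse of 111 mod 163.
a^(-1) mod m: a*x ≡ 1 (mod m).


Use the extended Euclidean algorithm on (163, 111); each row r = 163*s + 111*t:
r=163, s=1, t=0
r=111, s=0, t=1
q=1: r=52, s=1, t=-1   [163*(1) + 111*(-1) = 52]
q=2: r=7, s=-2, t=3   [163*(-2) + 111*(3) = 7]
q=7: r=3, s=15, t=-22   [163*(15) + 111*(-22) = 3]
q=2: r=1, s=-32, t=47   [163*(-32) + 111*(47) = 1]
q=3: r=0, s=111, t=-163   [163*(111) + 111*(-163) = 0]
GCD = 1 with t = 47, so 111*(47) ≡ 1 (mod 163)
Inverse = 47 mod 163 = 47
Check: 111 * 47 = 5217 ≡ 1 (mod 163)

111^(-1) ≡ 47 (mod 163)
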